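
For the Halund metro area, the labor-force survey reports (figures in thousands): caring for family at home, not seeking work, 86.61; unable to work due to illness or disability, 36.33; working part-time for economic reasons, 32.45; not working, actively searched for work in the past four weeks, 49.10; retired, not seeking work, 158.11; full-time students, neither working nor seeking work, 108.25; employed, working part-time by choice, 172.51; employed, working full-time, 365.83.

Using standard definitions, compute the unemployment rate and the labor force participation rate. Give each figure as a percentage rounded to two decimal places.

Unemployment rate ≈ 7.92%; labor force participation rate ≈ 61.42%.

Employed = 32.45 + 172.51 + 365.83 = 570.79 thousand (anyone who worked, including part-time for economic reasons, counts as employed).
Unemployed = 49.10 thousand.
Labor force = 570.79 + 49.10 = 619.89 thousand.
Not in labor force = 86.61 + 36.33 + 158.11 + 108.25 = 389.30 thousand (those not working and not actively searching are outside the labor force).
Civilian working-age population = 619.89 + 389.30 = 1,009.19 thousand.
Unemployment rate = 49.10 / 619.89 = 7.92%.
Labor force participation rate = 619.89 / 1,009.19 = 61.42%.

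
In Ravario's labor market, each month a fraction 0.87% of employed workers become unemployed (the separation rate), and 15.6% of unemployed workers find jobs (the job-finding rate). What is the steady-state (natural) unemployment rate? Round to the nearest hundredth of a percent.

At steady state the flows balance: s·E = f·U, so U/(E+U) = s/(s+f).
u* = 0.87 / (0.87 + 15.6) = 0.87 / 16.47 = 5.28%.

Steady-state unemployment rate ≈ 5.28%.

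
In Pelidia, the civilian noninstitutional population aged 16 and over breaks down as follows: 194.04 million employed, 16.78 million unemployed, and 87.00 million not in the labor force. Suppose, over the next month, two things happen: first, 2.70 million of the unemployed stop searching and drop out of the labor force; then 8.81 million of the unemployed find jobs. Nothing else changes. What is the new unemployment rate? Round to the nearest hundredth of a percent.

Initially, labor force = 194.04 + 16.78 = 210.82 million, so u = 16.78/210.82 = 7.96%.
After the first change, unemployed and labor force both fall by 2.70 → E = 194.04, U = 14.08, labor force = 208.12 million.
After the second change, unemployed falls and employed rises by 8.81; labor force unchanged → E = 202.85, U = 5.27, labor force = 208.12 million.
New unemployment rate = 5.27 / 208.12 = 2.53%.

New unemployment rate ≈ 2.53%.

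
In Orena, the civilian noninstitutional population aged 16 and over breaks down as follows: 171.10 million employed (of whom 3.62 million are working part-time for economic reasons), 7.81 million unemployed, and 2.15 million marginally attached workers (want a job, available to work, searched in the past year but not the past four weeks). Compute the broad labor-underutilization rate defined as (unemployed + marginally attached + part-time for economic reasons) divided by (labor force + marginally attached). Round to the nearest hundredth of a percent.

Labor force = 171.10 + 7.81 = 178.91 million.
Numerator = 7.81 + 2.15 + 3.62 = 13.58 million.
Denominator = 178.91 + 2.15 = 181.06 million.
Broad rate = 13.58 / 181.06 = 7.50%.

Broad underutilization rate ≈ 7.50%.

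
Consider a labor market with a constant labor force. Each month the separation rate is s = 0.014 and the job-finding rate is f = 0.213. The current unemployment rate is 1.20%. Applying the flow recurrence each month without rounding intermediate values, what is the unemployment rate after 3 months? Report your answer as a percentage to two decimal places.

With a fixed labor force, u_{t+1} = u_t + s·(1−u_t) − f·u_t = u_t·(1−s−f) + s.
Here 1−s−f = 0.773 and s = 0.014.
u_1 = 0.012000 × 0.773 + 0.014 = 0.023276.
u_2 = 0.023276 × 0.773 + 0.014 = 0.031992.
u_3 = 0.031992 × 0.773 + 0.014 = 0.038730.

Unemployment rate after three months ≈ 3.87%.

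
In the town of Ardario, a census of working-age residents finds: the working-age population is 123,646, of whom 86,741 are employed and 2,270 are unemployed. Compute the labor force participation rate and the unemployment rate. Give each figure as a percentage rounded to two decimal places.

Labor force participation rate ≈ 71.99%; unemployment rate ≈ 2.55%.

Labor force = employed + unemployed = 86,741 + 2,270 = 89,011.
Unemployment rate = 2,270 / 89,011 = 2.55%.
Labor force participation rate = 89,011 / 123,646 = 71.99%.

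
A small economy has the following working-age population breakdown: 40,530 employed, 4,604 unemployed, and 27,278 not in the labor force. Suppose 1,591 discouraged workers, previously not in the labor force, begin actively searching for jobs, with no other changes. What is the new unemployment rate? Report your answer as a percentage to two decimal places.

Initially, labor force = 40,530 + 4,604 = 45,134, so u = 4,604/45,134 = 10.20%.
After the change, unemployed and labor force both rise by 1,591 → E = 40,530, U = 6,195, labor force = 46,725.
New unemployment rate = 6,195 / 46,725 = 13.26%.

New unemployment rate ≈ 13.26%.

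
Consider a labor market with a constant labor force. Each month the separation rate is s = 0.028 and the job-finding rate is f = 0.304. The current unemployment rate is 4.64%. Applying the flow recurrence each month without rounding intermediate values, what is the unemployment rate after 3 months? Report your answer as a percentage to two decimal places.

Unemployment rate after three months ≈ 7.30%.

With a fixed labor force, u_{t+1} = u_t + s·(1−u_t) − f·u_t = u_t·(1−s−f) + s.
Here 1−s−f = 0.668 and s = 0.028.
u_1 = 0.046400 × 0.668 + 0.028 = 0.058995.
u_2 = 0.058995 × 0.668 + 0.028 = 0.067409.
u_3 = 0.067409 × 0.668 + 0.028 = 0.073029.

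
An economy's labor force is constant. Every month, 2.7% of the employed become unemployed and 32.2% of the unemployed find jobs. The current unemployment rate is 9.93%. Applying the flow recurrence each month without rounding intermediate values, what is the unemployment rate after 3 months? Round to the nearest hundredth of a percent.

Unemployment rate after three months ≈ 8.34%.

With a fixed labor force, u_{t+1} = u_t + s·(1−u_t) − f·u_t = u_t·(1−s−f) + s.
Here 1−s−f = 0.651 and s = 0.027.
u_1 = 0.099300 × 0.651 + 0.027 = 0.091644.
u_2 = 0.091644 × 0.651 + 0.027 = 0.086660.
u_3 = 0.086660 × 0.651 + 0.027 = 0.083416.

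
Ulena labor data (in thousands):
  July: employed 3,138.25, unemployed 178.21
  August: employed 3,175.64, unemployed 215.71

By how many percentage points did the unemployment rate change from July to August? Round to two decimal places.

July: labor force = 3,138.25 + 178.21 = 3,316.46; u = 178.21/3,316.46 = 5.37%.
August: labor force = 3,175.64 + 215.71 = 3,391.35; u = 215.71/3,391.35 = 6.36%.
Change = 6.36% − 5.37% = +0.99 pp.

The unemployment rate changed by +0.99 percentage points.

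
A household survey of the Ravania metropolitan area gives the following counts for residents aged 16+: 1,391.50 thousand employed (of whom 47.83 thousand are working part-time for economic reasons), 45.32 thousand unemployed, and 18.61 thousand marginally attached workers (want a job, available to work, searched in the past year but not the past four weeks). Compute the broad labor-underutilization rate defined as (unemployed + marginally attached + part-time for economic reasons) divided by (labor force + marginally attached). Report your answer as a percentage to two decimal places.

Broad underutilization rate ≈ 7.68%.

Labor force = 1,391.50 + 45.32 = 1,436.82 thousand.
Numerator = 45.32 + 18.61 + 47.83 = 111.76 thousand.
Denominator = 1,436.82 + 18.61 = 1,455.43 thousand.
Broad rate = 111.76 / 1,455.43 = 7.68%.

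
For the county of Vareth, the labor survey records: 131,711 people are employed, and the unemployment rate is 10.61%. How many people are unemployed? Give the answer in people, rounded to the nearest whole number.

About 15,633 are unemployed.

Let U be the number unemployed. The labor force is E + U, and U/(E+U) = 0.1061.
So U = 0.1061 × 131,711 / (1 − 0.1061) = 13974.54 / 0.8939 ≈ 15,633.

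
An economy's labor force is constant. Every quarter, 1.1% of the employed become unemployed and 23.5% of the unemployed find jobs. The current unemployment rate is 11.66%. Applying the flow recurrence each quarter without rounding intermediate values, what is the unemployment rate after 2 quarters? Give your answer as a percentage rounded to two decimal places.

With a fixed labor force, u_{t+1} = u_t + s·(1−u_t) − f·u_t = u_t·(1−s−f) + s.
Here 1−s−f = 0.754 and s = 0.011.
u_1 = 0.116600 × 0.754 + 0.011 = 0.098916.
u_2 = 0.098916 × 0.754 + 0.011 = 0.085583.

Unemployment rate after two quarters ≈ 8.56%.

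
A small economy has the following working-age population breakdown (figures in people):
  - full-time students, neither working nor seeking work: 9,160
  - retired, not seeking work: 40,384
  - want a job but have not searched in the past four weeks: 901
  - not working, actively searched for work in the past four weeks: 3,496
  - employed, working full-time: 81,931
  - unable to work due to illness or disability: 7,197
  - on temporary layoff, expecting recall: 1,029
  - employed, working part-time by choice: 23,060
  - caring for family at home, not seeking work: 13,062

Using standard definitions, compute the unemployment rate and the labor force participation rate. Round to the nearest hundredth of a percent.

Unemployment rate ≈ 4.13%; labor force participation rate ≈ 60.77%.

Employed = 81,931 + 23,060 = 104,991.
Unemployed = 3,496 + 1,029 = 4,525 (jobless and actively searching, or on temporary layoff).
Labor force = 104,991 + 4,525 = 109,516.
Not in labor force = 9,160 + 40,384 + 901 + 7,197 + 13,062 = 70,704 (those not working and not actively searching are outside the labor force — including those who want a job but have given up searching).
Civilian working-age population = 109,516 + 70,704 = 180,220.
Unemployment rate = 4,525 / 109,516 = 4.13%.
Labor force participation rate = 109,516 / 180,220 = 60.77%.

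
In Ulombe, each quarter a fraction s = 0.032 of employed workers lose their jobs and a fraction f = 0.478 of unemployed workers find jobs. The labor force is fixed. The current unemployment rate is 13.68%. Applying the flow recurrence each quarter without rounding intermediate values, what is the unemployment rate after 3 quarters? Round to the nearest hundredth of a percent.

With a fixed labor force, u_{t+1} = u_t + s·(1−u_t) − f·u_t = u_t·(1−s−f) + s.
Here 1−s−f = 0.490 and s = 0.032.
u_1 = 0.136800 × 0.490 + 0.032 = 0.099032.
u_2 = 0.099032 × 0.490 + 0.032 = 0.080526.
u_3 = 0.080526 × 0.490 + 0.032 = 0.071458.

Unemployment rate after three quarters ≈ 7.15%.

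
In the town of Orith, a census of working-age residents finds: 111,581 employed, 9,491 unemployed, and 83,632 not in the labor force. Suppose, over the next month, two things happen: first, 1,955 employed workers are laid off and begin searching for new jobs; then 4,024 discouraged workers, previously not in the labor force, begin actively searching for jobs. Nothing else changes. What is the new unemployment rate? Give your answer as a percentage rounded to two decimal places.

New unemployment rate ≈ 12.37%.

Initially, labor force = 111,581 + 9,491 = 121,072, so u = 9,491/121,072 = 7.84%.
After the first change, employed falls and unemployed rises by 1,955; labor force unchanged → E = 109,626, U = 11,446, labor force = 121,072.
After the second change, unemployed and labor force both rise by 4,024 → E = 109,626, U = 15,470, labor force = 125,096.
New unemployment rate = 15,470 / 125,096 = 12.37%.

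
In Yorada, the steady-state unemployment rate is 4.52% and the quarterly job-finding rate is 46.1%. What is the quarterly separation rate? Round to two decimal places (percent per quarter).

Separation rate ≈ 2.18% per quarter.

From u* = s/(s+f): s = u·f/(1−u).
s = 0.0452 × 46.1 / (1 − 0.0452) = 2.0837 / 0.9548 ≈ 2.18% per quarter.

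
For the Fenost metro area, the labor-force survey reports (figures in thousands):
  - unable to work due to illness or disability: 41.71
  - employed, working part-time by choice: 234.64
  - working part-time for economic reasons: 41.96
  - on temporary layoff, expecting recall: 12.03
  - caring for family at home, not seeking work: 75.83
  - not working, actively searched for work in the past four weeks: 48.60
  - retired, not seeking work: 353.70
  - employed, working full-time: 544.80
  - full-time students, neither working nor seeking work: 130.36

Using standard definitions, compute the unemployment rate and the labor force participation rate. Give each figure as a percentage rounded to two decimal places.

Unemployment rate ≈ 6.87%; labor force participation rate ≈ 59.45%.

Employed = 234.64 + 41.96 + 544.80 = 821.40 thousand (anyone who worked, including part-time for economic reasons, counts as employed).
Unemployed = 12.03 + 48.60 = 60.63 thousand (jobless and actively searching, or on temporary layoff).
Labor force = 821.40 + 60.63 = 882.03 thousand.
Not in labor force = 41.71 + 75.83 + 353.70 + 130.36 = 601.60 thousand (those not working and not actively searching are outside the labor force).
Civilian working-age population = 882.03 + 601.60 = 1,483.63 thousand.
Unemployment rate = 60.63 / 882.03 = 6.87%.
Labor force participation rate = 882.03 / 1,483.63 = 59.45%.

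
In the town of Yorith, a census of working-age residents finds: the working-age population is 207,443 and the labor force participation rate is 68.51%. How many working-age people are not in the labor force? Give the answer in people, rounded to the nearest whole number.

Share not in the labor force = 1 − 0.6851 = 0.3149.
Not in labor force = 0.3149 × 207,443 ≈ 65,324.

About 65,324 are not in the labor force.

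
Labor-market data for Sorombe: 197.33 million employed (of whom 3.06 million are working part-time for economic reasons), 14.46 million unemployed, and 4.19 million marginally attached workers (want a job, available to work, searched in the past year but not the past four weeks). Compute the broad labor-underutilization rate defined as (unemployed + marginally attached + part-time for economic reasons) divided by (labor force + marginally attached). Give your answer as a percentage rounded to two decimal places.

Labor force = 197.33 + 14.46 = 211.79 million.
Numerator = 14.46 + 4.19 + 3.06 = 21.71 million.
Denominator = 211.79 + 4.19 = 215.98 million.
Broad rate = 21.71 / 215.98 = 10.05%.

Broad underutilization rate ≈ 10.05%.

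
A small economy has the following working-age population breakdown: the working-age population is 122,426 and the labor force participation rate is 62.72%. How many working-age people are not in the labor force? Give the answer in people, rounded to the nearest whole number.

Share not in the labor force = 1 − 0.6272 = 0.3728.
Not in labor force = 0.3728 × 122,426 ≈ 45,640.

About 45,640 are not in the labor force.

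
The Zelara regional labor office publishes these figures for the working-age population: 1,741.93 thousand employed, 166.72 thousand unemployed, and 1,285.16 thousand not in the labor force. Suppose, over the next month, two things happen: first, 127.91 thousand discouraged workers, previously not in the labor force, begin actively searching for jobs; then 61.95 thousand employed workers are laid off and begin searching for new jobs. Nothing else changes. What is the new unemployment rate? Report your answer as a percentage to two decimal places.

Initially, labor force = 1,741.93 + 166.72 = 1,908.65 thousand, so u = 166.72/1,908.65 = 8.73%.
After the first change, unemployed and labor force both rise by 127.91 → E = 1,741.93, U = 294.63, labor force = 2,036.56 thousand.
After the second change, employed falls and unemployed rises by 61.95; labor force unchanged → E = 1,679.98, U = 356.58, labor force = 2,036.56 thousand.
New unemployment rate = 356.58 / 2,036.56 = 17.51%.

New unemployment rate ≈ 17.51%.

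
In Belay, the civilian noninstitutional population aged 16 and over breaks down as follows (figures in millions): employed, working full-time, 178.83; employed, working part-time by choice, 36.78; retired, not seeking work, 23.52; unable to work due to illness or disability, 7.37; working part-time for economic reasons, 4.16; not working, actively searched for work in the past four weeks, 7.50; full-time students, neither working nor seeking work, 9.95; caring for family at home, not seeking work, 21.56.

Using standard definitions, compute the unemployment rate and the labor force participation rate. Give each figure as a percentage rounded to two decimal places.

Unemployment rate ≈ 3.30%; labor force participation rate ≈ 78.46%.

Employed = 178.83 + 36.78 + 4.16 = 219.77 million (anyone who worked, including part-time for economic reasons, counts as employed).
Unemployed = 7.50 million.
Labor force = 219.77 + 7.50 = 227.27 million.
Not in labor force = 23.52 + 7.37 + 9.95 + 21.56 = 62.40 million (those not working and not actively searching are outside the labor force).
Civilian working-age population = 227.27 + 62.40 = 289.67 million.
Unemployment rate = 7.50 / 227.27 = 3.30%.
Labor force participation rate = 227.27 / 289.67 = 78.46%.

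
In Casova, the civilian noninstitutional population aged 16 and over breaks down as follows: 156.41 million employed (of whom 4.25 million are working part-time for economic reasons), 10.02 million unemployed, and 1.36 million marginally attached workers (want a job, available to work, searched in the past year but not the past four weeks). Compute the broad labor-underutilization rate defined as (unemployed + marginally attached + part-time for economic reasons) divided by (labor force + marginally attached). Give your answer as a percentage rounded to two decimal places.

Labor force = 156.41 + 10.02 = 166.43 million.
Numerator = 10.02 + 1.36 + 4.25 = 15.63 million.
Denominator = 166.43 + 1.36 = 167.79 million.
Broad rate = 15.63 / 167.79 = 9.32%.

Broad underutilization rate ≈ 9.32%.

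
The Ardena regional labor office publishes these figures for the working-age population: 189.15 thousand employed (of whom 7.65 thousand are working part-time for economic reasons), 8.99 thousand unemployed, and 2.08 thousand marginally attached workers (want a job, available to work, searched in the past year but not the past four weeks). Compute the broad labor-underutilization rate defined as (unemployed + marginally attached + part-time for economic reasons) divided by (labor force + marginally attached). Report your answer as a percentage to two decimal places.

Labor force = 189.15 + 8.99 = 198.14 thousand.
Numerator = 8.99 + 2.08 + 7.65 = 18.72 thousand.
Denominator = 198.14 + 2.08 = 200.22 thousand.
Broad rate = 18.72 / 200.22 = 9.35%.

Broad underutilization rate ≈ 9.35%.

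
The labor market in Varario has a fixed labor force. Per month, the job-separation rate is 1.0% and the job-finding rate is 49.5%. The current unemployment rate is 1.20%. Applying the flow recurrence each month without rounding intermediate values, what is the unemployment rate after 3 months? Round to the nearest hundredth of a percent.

With a fixed labor force, u_{t+1} = u_t + s·(1−u_t) − f·u_t = u_t·(1−s−f) + s.
Here 1−s−f = 0.495 and s = 0.010.
u_1 = 0.012000 × 0.495 + 0.010 = 0.015940.
u_2 = 0.015940 × 0.495 + 0.010 = 0.017890.
u_3 = 0.017890 × 0.495 + 0.010 = 0.018856.

Unemployment rate after three months ≈ 1.89%.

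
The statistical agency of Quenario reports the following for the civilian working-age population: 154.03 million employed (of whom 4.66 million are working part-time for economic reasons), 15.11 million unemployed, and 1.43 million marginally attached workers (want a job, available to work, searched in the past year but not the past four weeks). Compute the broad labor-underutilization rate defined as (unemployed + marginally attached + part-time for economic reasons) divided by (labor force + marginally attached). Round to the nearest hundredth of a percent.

Labor force = 154.03 + 15.11 = 169.14 million.
Numerator = 15.11 + 1.43 + 4.66 = 21.20 million.
Denominator = 169.14 + 1.43 = 170.57 million.
Broad rate = 21.20 / 170.57 = 12.43%.

Broad underutilization rate ≈ 12.43%.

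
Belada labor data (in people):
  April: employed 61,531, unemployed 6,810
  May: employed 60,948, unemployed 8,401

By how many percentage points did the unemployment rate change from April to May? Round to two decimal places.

April: labor force = 61,531 + 6,810 = 68,341; u = 6,810/68,341 = 9.96%.
May: labor force = 60,948 + 8,401 = 69,349; u = 8,401/69,349 = 12.11%.
Change = 12.11% − 9.96% = +2.15 pp.

The unemployment rate changed by +2.15 percentage points.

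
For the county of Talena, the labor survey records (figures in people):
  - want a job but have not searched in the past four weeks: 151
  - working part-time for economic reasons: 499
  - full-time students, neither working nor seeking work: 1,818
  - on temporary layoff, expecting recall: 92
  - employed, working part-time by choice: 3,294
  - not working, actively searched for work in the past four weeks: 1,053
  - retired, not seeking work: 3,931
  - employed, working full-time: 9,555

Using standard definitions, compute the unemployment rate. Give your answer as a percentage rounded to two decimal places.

Employed = 499 + 3,294 + 9,555 = 13,348 (anyone who worked, including part-time for economic reasons, counts as employed).
Unemployed = 92 + 1,053 = 1,145 (jobless and actively searching, or on temporary layoff).
Labor force = 13,348 + 1,145 = 14,493.
Unemployment rate = 1,145 / 14,493 = 7.90%.

Unemployment rate ≈ 7.90%.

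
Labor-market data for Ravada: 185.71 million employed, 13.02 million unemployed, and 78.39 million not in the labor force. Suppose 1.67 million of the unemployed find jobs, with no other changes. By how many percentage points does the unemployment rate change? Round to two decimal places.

The unemployment rate changes by −0.84 percentage points.

Initially, labor force = 185.71 + 13.02 = 198.73 million, so u = 13.02/198.73 = 6.55%.
After the change, unemployed falls and employed rises by 1.67; labor force unchanged → E = 187.38, U = 11.35, labor force = 198.73 million.
New unemployment rate = 11.35 / 198.73 = 5.71%.
Change = 5.71% − 6.55% = −0.84 percentage points.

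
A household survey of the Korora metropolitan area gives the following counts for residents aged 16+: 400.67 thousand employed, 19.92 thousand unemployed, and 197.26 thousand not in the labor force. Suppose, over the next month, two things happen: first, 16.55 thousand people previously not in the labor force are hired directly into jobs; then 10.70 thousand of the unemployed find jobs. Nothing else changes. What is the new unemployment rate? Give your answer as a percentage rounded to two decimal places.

Initially, labor force = 400.67 + 19.92 = 420.59 thousand, so u = 19.92/420.59 = 4.74%.
After the first change, employed and labor force both rise by 16.55; unemployed unchanged → E = 417.22, U = 19.92, labor force = 437.14 thousand.
After the second change, unemployed falls and employed rises by 10.70; labor force unchanged → E = 427.92, U = 9.22, labor force = 437.14 thousand.
New unemployment rate = 9.22 / 437.14 = 2.11%.

New unemployment rate ≈ 2.11%.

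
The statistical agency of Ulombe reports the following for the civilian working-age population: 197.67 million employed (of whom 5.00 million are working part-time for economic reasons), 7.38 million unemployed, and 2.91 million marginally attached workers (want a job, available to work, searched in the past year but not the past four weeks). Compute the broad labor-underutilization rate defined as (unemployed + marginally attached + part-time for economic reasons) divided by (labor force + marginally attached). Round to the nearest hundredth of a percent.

Broad underutilization rate ≈ 7.35%.

Labor force = 197.67 + 7.38 = 205.05 million.
Numerator = 7.38 + 2.91 + 5.00 = 15.29 million.
Denominator = 205.05 + 2.91 = 207.96 million.
Broad rate = 15.29 / 207.96 = 7.35%.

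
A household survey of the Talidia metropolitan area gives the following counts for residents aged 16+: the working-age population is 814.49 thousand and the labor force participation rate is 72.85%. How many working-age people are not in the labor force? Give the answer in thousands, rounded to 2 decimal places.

About 221.13 thousand are not in the labor force.

Share not in the labor force = 1 − 0.7285 = 0.2715.
Not in labor force = 0.2715 × 814.49 ≈ 221.13 thousand.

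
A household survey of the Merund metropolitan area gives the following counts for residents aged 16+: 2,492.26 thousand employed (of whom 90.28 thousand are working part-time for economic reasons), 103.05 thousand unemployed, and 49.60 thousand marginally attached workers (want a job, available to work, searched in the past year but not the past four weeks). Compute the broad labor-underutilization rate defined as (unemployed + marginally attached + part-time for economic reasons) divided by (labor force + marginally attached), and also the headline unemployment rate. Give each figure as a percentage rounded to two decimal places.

Broad underutilization rate ≈ 9.18%; headline unemployment rate ≈ 3.97%.

Labor force = 2,492.26 + 103.05 = 2,595.31 thousand.
Numerator = 103.05 + 49.60 + 90.28 = 242.93 thousand.
Denominator = 2,595.31 + 49.60 = 2,644.91 thousand.
Broad rate = 242.93 / 2,644.91 = 9.18%.
Headline unemployment rate = 103.05 / 2,595.31 = 3.97%.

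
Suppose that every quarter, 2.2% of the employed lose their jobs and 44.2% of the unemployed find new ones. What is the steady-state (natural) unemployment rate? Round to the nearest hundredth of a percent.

Steady-state unemployment rate ≈ 4.74%.

At steady state the flows balance: s·E = f·U, so U/(E+U) = s/(s+f).
u* = 2.2 / (2.2 + 44.2) = 2.2 / 46.40 = 4.74%.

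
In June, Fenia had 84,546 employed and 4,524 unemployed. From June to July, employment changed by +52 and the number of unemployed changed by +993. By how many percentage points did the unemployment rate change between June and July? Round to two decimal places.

The unemployment rate changed by +1.04 percentage points.

June: labor force = 84,546 + 4,524 = 89,070; u = 4,524/89,070 = 5.08%.
July: labor force = 84,598 + 5,517 = 90,115; u = 5,517/90,115 = 6.12%.
Change = 6.12% − 5.08% = +1.04 pp.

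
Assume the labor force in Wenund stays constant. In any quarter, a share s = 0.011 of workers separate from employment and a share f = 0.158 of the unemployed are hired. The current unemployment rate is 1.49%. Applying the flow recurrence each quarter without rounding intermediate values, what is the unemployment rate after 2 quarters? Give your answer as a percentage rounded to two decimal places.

Unemployment rate after two quarters ≈ 3.04%.

With a fixed labor force, u_{t+1} = u_t + s·(1−u_t) − f·u_t = u_t·(1−s−f) + s.
Here 1−s−f = 0.831 and s = 0.011.
u_1 = 0.014900 × 0.831 + 0.011 = 0.023382.
u_2 = 0.023382 × 0.831 + 0.011 = 0.030430.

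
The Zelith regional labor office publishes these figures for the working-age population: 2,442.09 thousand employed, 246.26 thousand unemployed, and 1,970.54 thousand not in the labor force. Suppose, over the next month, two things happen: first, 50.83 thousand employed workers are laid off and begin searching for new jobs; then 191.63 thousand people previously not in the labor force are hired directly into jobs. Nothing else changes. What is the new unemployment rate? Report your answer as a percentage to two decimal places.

Initially, labor force = 2,442.09 + 246.26 = 2,688.35 thousand, so u = 246.26/2,688.35 = 9.16%.
After the first change, employed falls and unemployed rises by 50.83; labor force unchanged → E = 2,391.26, U = 297.09, labor force = 2,688.35 thousand.
After the second change, employed and labor force both rise by 191.63; unemployed unchanged → E = 2,582.89, U = 297.09, labor force = 2,879.98 thousand.
New unemployment rate = 297.09 / 2,879.98 = 10.32%.

New unemployment rate ≈ 10.32%.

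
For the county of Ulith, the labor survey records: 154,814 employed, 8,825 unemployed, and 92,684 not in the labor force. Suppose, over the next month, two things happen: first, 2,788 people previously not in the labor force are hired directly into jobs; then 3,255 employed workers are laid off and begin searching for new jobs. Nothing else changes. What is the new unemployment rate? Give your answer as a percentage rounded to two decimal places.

New unemployment rate ≈ 7.26%.

Initially, labor force = 154,814 + 8,825 = 163,639, so u = 8,825/163,639 = 5.39%.
After the first change, employed and labor force both rise by 2,788; unemployed unchanged → E = 157,602, U = 8,825, labor force = 166,427.
After the second change, employed falls and unemployed rises by 3,255; labor force unchanged → E = 154,347, U = 12,080, labor force = 166,427.
New unemployment rate = 12,080 / 166,427 = 7.26%.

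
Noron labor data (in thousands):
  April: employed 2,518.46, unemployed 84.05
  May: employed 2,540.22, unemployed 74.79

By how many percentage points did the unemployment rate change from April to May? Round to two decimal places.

The unemployment rate changed by −0.37 percentage points.

April: labor force = 2,518.46 + 84.05 = 2,602.51; u = 84.05/2,602.51 = 3.23%.
May: labor force = 2,540.22 + 74.79 = 2,615.01; u = 74.79/2,615.01 = 2.86%.
Change = 2.86% − 3.23% = −0.37 pp.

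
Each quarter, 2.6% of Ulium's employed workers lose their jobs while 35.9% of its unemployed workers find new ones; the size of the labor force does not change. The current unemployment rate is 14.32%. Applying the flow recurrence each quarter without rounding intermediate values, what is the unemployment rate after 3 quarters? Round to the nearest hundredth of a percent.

With a fixed labor force, u_{t+1} = u_t + s·(1−u_t) − f·u_t = u_t·(1−s−f) + s.
Here 1−s−f = 0.615 and s = 0.026.
u_1 = 0.143200 × 0.615 + 0.026 = 0.114068.
u_2 = 0.114068 × 0.615 + 0.026 = 0.096152.
u_3 = 0.096152 × 0.615 + 0.026 = 0.085133.

Unemployment rate after three quarters ≈ 8.51%.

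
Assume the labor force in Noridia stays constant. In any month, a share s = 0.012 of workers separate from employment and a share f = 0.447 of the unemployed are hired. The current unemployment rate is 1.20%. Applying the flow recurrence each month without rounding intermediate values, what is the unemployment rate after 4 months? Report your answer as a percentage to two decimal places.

With a fixed labor force, u_{t+1} = u_t + s·(1−u_t) − f·u_t = u_t·(1−s−f) + s.
Here 1−s−f = 0.541 and s = 0.012.
u_1 = 0.012000 × 0.541 + 0.012 = 0.018492.
u_2 = 0.018492 × 0.541 + 0.012 = 0.022004.
u_3 = 0.022004 × 0.541 + 0.012 = 0.023904.
u_4 = 0.023904 × 0.541 + 0.012 = 0.024932.

Unemployment rate after four months ≈ 2.49%.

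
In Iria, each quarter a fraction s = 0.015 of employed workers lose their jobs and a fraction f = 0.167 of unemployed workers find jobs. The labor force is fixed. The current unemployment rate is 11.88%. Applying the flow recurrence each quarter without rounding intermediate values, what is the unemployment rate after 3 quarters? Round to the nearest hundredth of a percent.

With a fixed labor force, u_{t+1} = u_t + s·(1−u_t) − f·u_t = u_t·(1−s−f) + s.
Here 1−s−f = 0.818 and s = 0.015.
u_1 = 0.118800 × 0.818 + 0.015 = 0.112178.
u_2 = 0.112178 × 0.818 + 0.015 = 0.106762.
u_3 = 0.106762 × 0.818 + 0.015 = 0.102331.

Unemployment rate after three quarters ≈ 10.23%.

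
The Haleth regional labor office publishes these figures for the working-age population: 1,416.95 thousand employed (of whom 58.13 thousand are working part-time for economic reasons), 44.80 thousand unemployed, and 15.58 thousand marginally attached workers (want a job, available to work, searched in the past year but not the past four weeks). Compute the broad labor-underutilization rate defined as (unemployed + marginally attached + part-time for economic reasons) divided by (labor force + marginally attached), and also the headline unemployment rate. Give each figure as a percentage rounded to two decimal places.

Broad underutilization rate ≈ 8.02%; headline unemployment rate ≈ 3.06%.

Labor force = 1,416.95 + 44.80 = 1,461.75 thousand.
Numerator = 44.80 + 15.58 + 58.13 = 118.51 thousand.
Denominator = 1,461.75 + 15.58 = 1,477.33 thousand.
Broad rate = 118.51 / 1,477.33 = 8.02%.
Headline unemployment rate = 44.80 / 1,461.75 = 3.06%.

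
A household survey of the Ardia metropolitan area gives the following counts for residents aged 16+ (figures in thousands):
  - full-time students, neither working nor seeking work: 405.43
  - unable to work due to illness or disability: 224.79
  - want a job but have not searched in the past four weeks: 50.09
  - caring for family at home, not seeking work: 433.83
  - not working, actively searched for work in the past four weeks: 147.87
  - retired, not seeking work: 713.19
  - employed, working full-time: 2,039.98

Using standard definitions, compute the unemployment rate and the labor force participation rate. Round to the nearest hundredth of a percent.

Employed = 2,039.98 thousand.
Unemployed = 147.87 thousand.
Labor force = 2,039.98 + 147.87 = 2,187.85 thousand.
Not in labor force = 405.43 + 224.79 + 50.09 + 433.83 + 713.19 = 1,827.33 thousand (those not working and not actively searching are outside the labor force — including those who want a job but have given up searching).
Civilian working-age population = 2,187.85 + 1,827.33 = 4,015.18 thousand.
Unemployment rate = 147.87 / 2,187.85 = 6.76%.
Labor force participation rate = 2,187.85 / 4,015.18 = 54.49%.

Unemployment rate ≈ 6.76%; labor force participation rate ≈ 54.49%.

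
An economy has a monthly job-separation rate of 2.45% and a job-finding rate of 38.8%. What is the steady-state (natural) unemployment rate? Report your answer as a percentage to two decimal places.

Steady-state unemployment rate ≈ 5.94%.

At steady state the flows balance: s·E = f·U, so U/(E+U) = s/(s+f).
u* = 2.45 / (2.45 + 38.8) = 2.45 / 41.25 = 5.94%.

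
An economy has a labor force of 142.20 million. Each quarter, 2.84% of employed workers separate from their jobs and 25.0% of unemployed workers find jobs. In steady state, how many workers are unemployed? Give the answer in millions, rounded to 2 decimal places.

About 14.51 million are unemployed in steady state.

Steady-state unemployment rate u* = s/(s+f) = 2.84/(2.84+25.0) = 0.102011.
Unemployed = u* × labor force = 0.102011 × 142.20 ≈ 14.51 million.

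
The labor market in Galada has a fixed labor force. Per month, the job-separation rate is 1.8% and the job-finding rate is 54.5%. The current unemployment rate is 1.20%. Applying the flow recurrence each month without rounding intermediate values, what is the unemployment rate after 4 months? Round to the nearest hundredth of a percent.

With a fixed labor force, u_{t+1} = u_t + s·(1−u_t) − f·u_t = u_t·(1−s−f) + s.
Here 1−s−f = 0.437 and s = 0.018.
u_1 = 0.012000 × 0.437 + 0.018 = 0.023244.
u_2 = 0.023244 × 0.437 + 0.018 = 0.028158.
u_3 = 0.028158 × 0.437 + 0.018 = 0.030305.
u_4 = 0.030305 × 0.437 + 0.018 = 0.031243.

Unemployment rate after four months ≈ 3.12%.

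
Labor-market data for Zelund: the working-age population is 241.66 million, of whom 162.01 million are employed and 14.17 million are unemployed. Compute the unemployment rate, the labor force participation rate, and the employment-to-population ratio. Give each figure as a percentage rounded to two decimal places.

Unemployment rate ≈ 8.04%; labor force participation rate ≈ 72.90%; employment-population ratio ≈ 67.04%.

Labor force = employed + unemployed = 162.01 + 14.17 = 176.18 million.
Unemployment rate = 14.17 / 176.18 = 8.04%.
Labor force participation rate = 176.18 / 241.66 = 72.90%.
Employment-population ratio = 162.01 / 241.66 = 67.04%.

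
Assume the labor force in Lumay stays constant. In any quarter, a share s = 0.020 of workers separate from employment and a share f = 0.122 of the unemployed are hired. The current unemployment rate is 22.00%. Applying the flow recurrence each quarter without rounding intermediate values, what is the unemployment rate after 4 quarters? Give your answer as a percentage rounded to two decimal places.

Unemployment rate after four quarters ≈ 18.37%.

With a fixed labor force, u_{t+1} = u_t + s·(1−u_t) − f·u_t = u_t·(1−s−f) + s.
Here 1−s−f = 0.858 and s = 0.020.
u_1 = 0.220000 × 0.858 + 0.020 = 0.208760.
u_2 = 0.208760 × 0.858 + 0.020 = 0.199116.
u_3 = 0.199116 × 0.858 + 0.020 = 0.190842.
u_4 = 0.190842 × 0.858 + 0.020 = 0.183742.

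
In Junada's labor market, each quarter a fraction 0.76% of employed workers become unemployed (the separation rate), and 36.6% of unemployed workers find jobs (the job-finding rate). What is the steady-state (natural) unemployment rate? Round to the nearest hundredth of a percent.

At steady state the flows balance: s·E = f·U, so U/(E+U) = s/(s+f).
u* = 0.76 / (0.76 + 36.6) = 0.76 / 37.36 = 2.03%.

Steady-state unemployment rate ≈ 2.03%.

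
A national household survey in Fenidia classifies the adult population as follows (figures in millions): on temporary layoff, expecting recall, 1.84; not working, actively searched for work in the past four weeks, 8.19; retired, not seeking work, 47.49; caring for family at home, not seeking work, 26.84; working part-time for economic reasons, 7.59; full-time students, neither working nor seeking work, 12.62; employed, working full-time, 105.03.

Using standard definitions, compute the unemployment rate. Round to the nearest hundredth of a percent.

Unemployment rate ≈ 8.18%.

Employed = 7.59 + 105.03 = 112.62 million (anyone who worked, including part-time for economic reasons, counts as employed).
Unemployed = 1.84 + 8.19 = 10.03 million (jobless and actively searching, or on temporary layoff).
Labor force = 112.62 + 10.03 = 122.65 million.
Unemployment rate = 10.03 / 122.65 = 8.18%.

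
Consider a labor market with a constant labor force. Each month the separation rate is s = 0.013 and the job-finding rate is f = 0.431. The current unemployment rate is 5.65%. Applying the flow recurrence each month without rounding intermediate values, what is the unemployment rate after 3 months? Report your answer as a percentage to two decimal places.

Unemployment rate after three months ≈ 3.40%.

With a fixed labor force, u_{t+1} = u_t + s·(1−u_t) − f·u_t = u_t·(1−s−f) + s.
Here 1−s−f = 0.556 and s = 0.013.
u_1 = 0.056500 × 0.556 + 0.013 = 0.044414.
u_2 = 0.044414 × 0.556 + 0.013 = 0.037694.
u_3 = 0.037694 × 0.556 + 0.013 = 0.033958.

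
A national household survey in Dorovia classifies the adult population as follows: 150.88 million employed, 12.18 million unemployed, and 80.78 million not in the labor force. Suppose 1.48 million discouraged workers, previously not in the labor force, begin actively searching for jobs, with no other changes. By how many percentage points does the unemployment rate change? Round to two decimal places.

Initially, labor force = 150.88 + 12.18 = 163.06 million, so u = 12.18/163.06 = 7.47%.
After the change, unemployed and labor force both rise by 1.48 → E = 150.88, U = 13.66, labor force = 164.54 million.
New unemployment rate = 13.66 / 164.54 = 8.30%.
Change = 8.30% − 7.47% = +0.83 percentage points.

The unemployment rate changes by +0.83 percentage points.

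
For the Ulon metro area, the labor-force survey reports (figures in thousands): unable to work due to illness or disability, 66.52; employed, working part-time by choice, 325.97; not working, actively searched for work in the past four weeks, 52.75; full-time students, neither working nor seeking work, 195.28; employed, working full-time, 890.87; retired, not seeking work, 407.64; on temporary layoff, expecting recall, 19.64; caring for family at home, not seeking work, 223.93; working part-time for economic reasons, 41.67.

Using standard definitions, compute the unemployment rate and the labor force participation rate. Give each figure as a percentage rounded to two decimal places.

Employed = 325.97 + 890.87 + 41.67 = 1,258.51 thousand (anyone who worked, including part-time for economic reasons, counts as employed).
Unemployed = 52.75 + 19.64 = 72.39 thousand (jobless and actively searching, or on temporary layoff).
Labor force = 1,258.51 + 72.39 = 1,330.90 thousand.
Not in labor force = 66.52 + 195.28 + 407.64 + 223.93 = 893.37 thousand (those not working and not actively searching are outside the labor force).
Civilian working-age population = 1,330.90 + 893.37 = 2,224.27 thousand.
Unemployment rate = 72.39 / 1,330.90 = 5.44%.
Labor force participation rate = 1,330.90 / 2,224.27 = 59.84%.

Unemployment rate ≈ 5.44%; labor force participation rate ≈ 59.84%.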